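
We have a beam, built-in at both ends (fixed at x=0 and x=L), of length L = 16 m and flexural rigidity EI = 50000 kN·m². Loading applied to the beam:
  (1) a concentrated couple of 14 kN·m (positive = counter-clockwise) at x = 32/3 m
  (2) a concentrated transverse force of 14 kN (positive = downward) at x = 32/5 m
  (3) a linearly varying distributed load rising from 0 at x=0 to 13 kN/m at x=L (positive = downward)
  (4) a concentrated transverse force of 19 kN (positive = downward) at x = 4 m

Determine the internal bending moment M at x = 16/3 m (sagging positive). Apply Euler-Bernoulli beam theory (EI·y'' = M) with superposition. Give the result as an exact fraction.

Load 1 — applied couple M₀=14 kN·m at a=32/3 m (b=L-a=16/3):
  M_1 = R_Ax - M_A  [x≤a] with R_A=7/6, M_A=14/3 = (7/6)·(16/3) - (14/3) = 14/9 kN·m
Load 2 — point force P=14 kN at a=32/5 m (b=L-a=48/5):
  M_2 = Pb²(3a+b)x/L³ - Pab²/L²  [x≤a] = 14·(48/5)²·(3·(32/5)+(48/5))·(16/3)/16³ - 14·(32/5)·(48/5)²/16² = 2016/125 kN·m
Load 3 — triangular load w₀=13 kN/m (0→w₀ over full span):
  M_3 = 3w₀Lx/20 - w₀L²/30 - w₀x³/(6L) = 3·13·16·(16/3)/20 - 13·16²/30 - 13·(16/3)³/(6·16) = 14144/405 kN·m
Load 4 — point force P=19 kN at a=4 m (b=L-a=12):
  M_4 = Pa²(a+3b)(L-x)/L³ - Pa²b/L²  [x>a] = 19·4²·(4+3·12)·(16-(16/3))/16³ - 19·4²·12/16² = 209/12 kN·m
Superposition: M = Σ M_i = 2835959/40500 kN·m ≈ 70.023679 kN·m

M(16/3) = 2835959/40500 kN·m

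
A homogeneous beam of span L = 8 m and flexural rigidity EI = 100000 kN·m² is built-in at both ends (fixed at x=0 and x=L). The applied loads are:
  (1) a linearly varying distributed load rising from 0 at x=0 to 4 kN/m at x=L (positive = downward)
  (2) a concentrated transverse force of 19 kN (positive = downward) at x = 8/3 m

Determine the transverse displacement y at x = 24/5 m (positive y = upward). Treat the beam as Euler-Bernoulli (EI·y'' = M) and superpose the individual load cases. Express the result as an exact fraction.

y(24/5) = -2024704/3955078125 m

Load 1 — triangular load w₀=4 kN/m (0→w₀ over full span):
  y_1 = -w₀x²(L-x)²(x+2L)/(120LEI) = -4·(24/5)²·(8-(24/5))²·((24/5)+2·8)/(120·8·100000) = -9984/48828125 m
Load 2 — point force P=19 kN at a=8/3 m (b=L-a=16/3):
  y_2 = -Pa²(L-x)²(3bL-(3b+a)(L-x))/(6L³EI)  [x>a] = -19·(8/3)²·(8-(24/5))²·(3·(16/3)·8-(3·(16/3)+(8/3))·(8-(24/5)))/(6·8³·100000) = -9728/31640625 m
Superposition: y = Σ y_i = -2024704/3955078125 m ≈ -0.000512 m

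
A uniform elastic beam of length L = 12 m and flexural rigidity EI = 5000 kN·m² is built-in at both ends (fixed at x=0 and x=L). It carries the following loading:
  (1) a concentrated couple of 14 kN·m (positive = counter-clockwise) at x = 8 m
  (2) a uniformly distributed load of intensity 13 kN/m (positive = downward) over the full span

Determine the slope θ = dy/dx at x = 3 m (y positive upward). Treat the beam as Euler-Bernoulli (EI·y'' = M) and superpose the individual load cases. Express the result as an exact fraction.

θ(3) = -73/2000 rad

Load 1 — applied couple M₀=14 kN·m at a=8 m (b=L-a=4):
  θ_1 = (R_Ax²/2 - M_Ax)/EI  [x≤a] with R_A=14/9, M_A=14/3 = ((14/9)·3²/2 - (14/3)·3)/5000 = -7/5000 rad
Load 2 — uniform load w=13 kN/m over full span:
  θ_2 = -wx(L-x)(L-2x)/(12EI) = -13·3·(12-3)·(12-2·3)/(12·5000) = -351/10000 rad
Superposition: θ = Σ θ_i = -73/2000 rad ≈ -0.036500 rad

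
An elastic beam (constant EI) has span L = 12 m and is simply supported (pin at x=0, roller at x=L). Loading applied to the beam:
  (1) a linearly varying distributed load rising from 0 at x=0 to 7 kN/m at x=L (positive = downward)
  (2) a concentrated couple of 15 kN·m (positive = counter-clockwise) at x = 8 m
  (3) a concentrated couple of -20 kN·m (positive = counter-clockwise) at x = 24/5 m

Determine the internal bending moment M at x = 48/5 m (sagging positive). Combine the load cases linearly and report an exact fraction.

M(48/5) = 6173/125 kN·m

Load 1 — triangular load w₀=7 kN/m (0→w₀ over full span):
  M_1 = w₀Lx/6 - w₀x³/(6L) = 7·12·(48/5)/6 - 7·(48/5)³/(6·12) = 6048/125 kN·m
Load 2 — applied couple M₀=15 kN·m at a=8 m (b=L-a=4):
  M_2 = M₀x/L - M₀  [x>a] = 15·(48/5)/12 - 15 = -3 kN·m
Load 3 — applied couple M₀=-20 kN·m at a=24/5 m (b=L-a=36/5):
  M_3 = M₀x/L - M₀  [x>a] = (-20)·(48/5)/12 - (-20) = 4 kN·m
Superposition: M = Σ M_i = 6173/125 kN·m ≈ 49.384000 kN·m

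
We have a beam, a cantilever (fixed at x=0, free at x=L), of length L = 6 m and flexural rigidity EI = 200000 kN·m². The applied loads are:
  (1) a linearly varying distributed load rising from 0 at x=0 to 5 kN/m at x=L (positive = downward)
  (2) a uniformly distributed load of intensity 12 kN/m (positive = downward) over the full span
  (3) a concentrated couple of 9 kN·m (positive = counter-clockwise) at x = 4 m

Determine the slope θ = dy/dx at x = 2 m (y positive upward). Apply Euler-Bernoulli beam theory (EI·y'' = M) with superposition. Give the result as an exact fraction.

θ(2) = -3389/1800000 rad

Load 1 — triangular load w₀=5 kN/m (0→w₀ over full span):
  θ_1 = (w₀Lx²/4-w₀L²x/3-w₀x⁴/(24L))/EI = (5·6·2²/4-5·6²·2/3-5·2⁴/(24·6))/200000 = -163/360000 rad
Load 2 — uniform load w=12 kN/m over full span:
  θ_2 = -wx(x²-3Lx+3L²)/(6EI) = -12·2·(2²-3·6·2+3·6²)/(6·200000) = -19/12500 rad
Load 3 — applied couple M₀=9 kN·m at a=4 m (b=L-a=2):
  θ_3 = M₀x/EI  [x≤a] = 9·2/200000 = 9/100000 rad
Superposition: θ = Σ θ_i = -3389/1800000 rad ≈ -0.001883 rad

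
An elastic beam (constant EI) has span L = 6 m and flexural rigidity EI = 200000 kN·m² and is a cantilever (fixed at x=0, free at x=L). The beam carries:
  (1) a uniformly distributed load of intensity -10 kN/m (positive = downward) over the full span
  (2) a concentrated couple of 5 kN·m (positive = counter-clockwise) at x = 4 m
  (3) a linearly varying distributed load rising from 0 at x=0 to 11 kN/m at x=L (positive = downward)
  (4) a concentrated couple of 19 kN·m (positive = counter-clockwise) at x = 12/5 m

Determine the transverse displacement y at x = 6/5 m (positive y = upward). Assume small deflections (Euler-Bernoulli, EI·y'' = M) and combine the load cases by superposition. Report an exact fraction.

y(6/5) = 350703/1562500000 m

Load 1 — uniform load w=-10 kN/m over full span:
  y_1 = -wx²(x²-4Lx+6L²)/(24EI) = -(-10)·(6/5)²·((6/5)²-4·6·(6/5)+6·6²)/(24·200000) = 3537/6250000 m
Load 2 — applied couple M₀=5 kN·m at a=4 m (b=L-a=2):
  y_2 = M₀x²/(2EI)  [x≤a] = 5·(6/5)²/(2·200000) = 9/500000 m
Load 3 — triangular load w₀=11 kN/m (0→w₀ over full span):
  y_3 = (w₀Lx³/12-w₀L²x²/6-w₀x⁵/(120L))/EI = (11·6·(6/5)³/12-11·6²·(6/5)²/6-11·(6/5)⁵/(120·6))/200000 = -668547/1562500000 m
Load 4 — applied couple M₀=19 kN·m at a=12/5 m (b=L-a=18/5):
  y_4 = M₀x²/(2EI)  [x≤a] = 19·(6/5)²/(2·200000) = 171/2500000 m
Superposition: y = Σ y_i = 350703/1562500000 m ≈ 0.000224 m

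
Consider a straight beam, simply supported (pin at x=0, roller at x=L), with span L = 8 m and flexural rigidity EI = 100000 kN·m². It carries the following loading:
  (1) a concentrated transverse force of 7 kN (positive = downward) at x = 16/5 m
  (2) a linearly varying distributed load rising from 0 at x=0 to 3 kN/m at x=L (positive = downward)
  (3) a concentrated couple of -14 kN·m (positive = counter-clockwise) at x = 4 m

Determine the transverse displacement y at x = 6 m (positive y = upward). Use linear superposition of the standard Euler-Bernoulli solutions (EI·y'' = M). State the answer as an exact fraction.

y(6) = -84707/75000000 m

Load 1 — point force P=7 kN at a=16/5 m (b=L-a=24/5):
  y_1 = -Pa(L-x)(2Lx-a²-x²)/(6LEI)  [x>a] = -7·(16/5)·(8-6)·(2·8·6-(16/5)²-6²)/(6·8·100000) = -2177/4687500 m
Load 2 — triangular load w₀=3 kN/m (0→w₀ over full span):
  y_2 = -w₀x(7L⁴-10L²x²+3x⁴)/(360LEI) = -3·6·(7·8⁴-10·8²·6²+3·6⁴)/(360·8·100000) = -119/200000 m
Load 3 — applied couple M₀=-14 kN·m at a=4 m (b=L-a=4):
  y_3 = (M₀x³/(6L)-M₀(x-a)²/2+C₁x)/EI  [x>a] with C₁=M₀(3b²-L²)/(6L)=14/3 = ((-14)·6³/(6·8)-(-14)·(6-4)²/2+(14/3)·6)/100000 = -7/100000 m
Superposition: y = Σ y_i = -84707/75000000 m ≈ -0.001129 m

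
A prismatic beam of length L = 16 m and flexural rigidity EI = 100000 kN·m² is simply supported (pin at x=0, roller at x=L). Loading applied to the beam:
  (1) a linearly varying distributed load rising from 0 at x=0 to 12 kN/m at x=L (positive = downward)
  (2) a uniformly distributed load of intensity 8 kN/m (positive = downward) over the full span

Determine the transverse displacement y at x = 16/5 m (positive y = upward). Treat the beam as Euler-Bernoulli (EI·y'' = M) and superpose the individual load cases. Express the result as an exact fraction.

Load 1 — triangular load w₀=12 kN/m (0→w₀ over full span):
  y_1 = -w₀x(7L⁴-10L²x²+3x⁴)/(360LEI) = -12·(16/5)·(7·16⁴-10·16²·(16/5)²+3·(16/5)⁴)/(360·16·100000) = -1409024/48828125 m
Load 2 — uniform load w=8 kN/m over full span:
  y_2 = -wx(L³-2Lx²+x³)/(24EI) = -8·(16/5)·(16³-2·16·(16/5)²+(16/5)³)/(24·100000) = -237568/5859375 m
Superposition: y = Σ y_i = -10166272/146484375 m ≈ -0.069402 m

y(16/5) = -10166272/146484375 m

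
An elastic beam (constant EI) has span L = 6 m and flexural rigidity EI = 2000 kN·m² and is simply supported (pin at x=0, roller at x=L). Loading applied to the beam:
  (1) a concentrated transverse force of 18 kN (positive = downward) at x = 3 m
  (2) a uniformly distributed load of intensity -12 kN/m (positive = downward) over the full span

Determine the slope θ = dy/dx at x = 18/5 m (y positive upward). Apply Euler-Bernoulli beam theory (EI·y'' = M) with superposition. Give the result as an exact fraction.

θ(18/5) = -4347/500000 rad

Load 1 — point force P=18 kN at a=3 m (b=L-a=3):
  θ_1 = -Pa(2L²-6Lx+3x²+a²)/(6LEI)  [x>a] = -18·3·(2·6²-6·6·(18/5)+3·(18/5)²+3²)/(6·6·2000) = 729/100000 rad
Load 2 — uniform load w=-12 kN/m over full span:
  θ_2 = -w(L³-6Lx²+4x³)/(24EI) = -(-12)·(6³-6·6·(18/5)²+4·(18/5)³)/(24·2000) = -999/62500 rad
Superposition: θ = Σ θ_i = -4347/500000 rad ≈ -0.008694 rad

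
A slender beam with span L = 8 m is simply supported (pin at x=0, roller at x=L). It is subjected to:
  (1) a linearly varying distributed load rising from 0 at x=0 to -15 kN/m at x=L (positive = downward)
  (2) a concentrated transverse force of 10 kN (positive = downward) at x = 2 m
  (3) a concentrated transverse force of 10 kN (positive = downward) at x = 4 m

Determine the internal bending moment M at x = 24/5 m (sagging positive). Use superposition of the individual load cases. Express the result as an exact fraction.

M(24/5) = -936/25 kN·m

Load 1 — triangular load w₀=-15 kN/m (0→w₀ over full span):
  M_1 = w₀Lx/6 - w₀x³/(6L) = (-15)·8·(24/5)/6 - (-15)·(24/5)³/(6·8) = -1536/25 kN·m
Load 2 — point force P=10 kN at a=2 m (b=L-a=6):
  M_2 = Pa(L-x)/L  [x>a] = 10·2·(8-(24/5))/8 = 8 kN·m
Load 3 — point force P=10 kN at a=4 m (b=L-a=4):
  M_3 = Pa(L-x)/L  [x>a] = 10·4·(8-(24/5))/8 = 16 kN·m
Superposition: M = Σ M_i = -936/25 kN·m ≈ -37.440000 kN·m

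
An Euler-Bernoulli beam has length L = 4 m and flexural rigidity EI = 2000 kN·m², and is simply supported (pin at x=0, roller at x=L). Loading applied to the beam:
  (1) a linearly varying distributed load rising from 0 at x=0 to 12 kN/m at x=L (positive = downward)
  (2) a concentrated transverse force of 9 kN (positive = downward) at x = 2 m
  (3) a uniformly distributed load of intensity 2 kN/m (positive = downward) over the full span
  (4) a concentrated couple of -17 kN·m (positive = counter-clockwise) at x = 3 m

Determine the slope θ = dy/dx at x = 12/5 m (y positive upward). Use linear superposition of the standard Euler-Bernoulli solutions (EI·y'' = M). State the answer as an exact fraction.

θ(12/5) = 86197/30000000 rad

Load 1 — triangular load w₀=12 kN/m (0→w₀ over full span):
  θ_1 = -w₀(7L⁴-30L²x²+15x⁴)/(360LEI) = -12·(7·4⁴-30·4²·(12/5)²+15·(12/5)⁴)/(360·4·2000) = 464/234375 rad
Load 2 — point force P=9 kN at a=2 m (b=L-a=2):
  θ_2 = -Pa(2L²-6Lx+3x²+a²)/(6LEI)  [x>a] = -9·2·(2·4²-6·4·(12/5)+3·(12/5)²+2²)/(6·4·2000) = 81/50000 rad
Load 3 — uniform load w=2 kN/m over full span:
  θ_3 = -w(L³-6Lx²+4x³)/(24EI) = -2·(4³-6·4·(12/5)²+4·(12/5)³)/(24·2000) = 37/46875 rad
Load 4 — applied couple M₀=-17 kN·m at a=3 m (b=L-a=1):
  θ_4 = (M₀x²/(2L)+C₁)/EI  [x≤a] with C₁=M₀(3b²-L²)/(6L)=221/24 = ((-17)·(12/5)²/(2·4)+(221/24))/2000 = -1819/1200000 rad
Superposition: θ = Σ θ_i = 86197/30000000 rad ≈ 0.002873 rad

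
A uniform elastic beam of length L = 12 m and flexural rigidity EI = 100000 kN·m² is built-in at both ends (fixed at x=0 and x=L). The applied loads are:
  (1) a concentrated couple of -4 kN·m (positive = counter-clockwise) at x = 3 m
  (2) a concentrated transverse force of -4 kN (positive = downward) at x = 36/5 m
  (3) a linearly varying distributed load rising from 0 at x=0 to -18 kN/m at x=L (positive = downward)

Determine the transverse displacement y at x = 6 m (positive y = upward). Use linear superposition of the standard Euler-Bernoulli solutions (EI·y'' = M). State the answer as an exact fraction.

Load 1 — applied couple M₀=-4 kN·m at a=3 m (b=L-a=9):
  y_1 = (R_Ax³/6 - M_Ax²/2 - M₀(x-a)²/2)/EI  [x>a] with R_A=-3/8, M_A=3/4 = ((-3/8)·6³/6 - (3/4)·6²/2 - (-4)·(6-3)²/2)/100000 = -9/100000 m
Load 2 — point force P=-4 kN at a=36/5 m (b=L-a=24/5):
  y_2 = -Pb²x²(3aL-(3a+b)x)/(6L³EI)  [x≤a] = -(-4)·(24/5)²·6²·(3·(36/5)·12-(3·(36/5)+(24/5))·6)/(6·12³·100000) = 126/390625 m
Load 3 — triangular load w₀=-18 kN/m (0→w₀ over full span):
  y_3 = -w₀x²(L-x)²(x+2L)/(120LEI) = -(-18)·6²·(12-6)²·(6+2·12)/(120·12·100000) = 243/50000 m
Superposition: y = Σ y_i = 63657/12500000 m ≈ 0.005093 m

y(6) = 63657/12500000 m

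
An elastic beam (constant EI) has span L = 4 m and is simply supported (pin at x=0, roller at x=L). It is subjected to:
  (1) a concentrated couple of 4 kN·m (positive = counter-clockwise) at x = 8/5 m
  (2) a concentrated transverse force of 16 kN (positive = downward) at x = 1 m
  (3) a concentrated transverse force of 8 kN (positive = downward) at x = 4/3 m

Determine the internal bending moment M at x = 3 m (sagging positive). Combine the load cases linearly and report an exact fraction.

Load 1 — applied couple M₀=4 kN·m at a=8/5 m (b=L-a=12/5):
  M_1 = M₀x/L - M₀  [x>a] = 4·3/4 - 4 = -1 kN·m
Load 2 — point force P=16 kN at a=1 m (b=L-a=3):
  M_2 = Pa(L-x)/L  [x>a] = 16·1·(4-3)/4 = 4 kN·m
Load 3 — point force P=8 kN at a=4/3 m (b=L-a=8/3):
  M_3 = Pa(L-x)/L  [x>a] = 8·(4/3)·(4-3)/4 = 8/3 kN·m
Superposition: M = Σ M_i = 17/3 kN·m ≈ 5.666667 kN·m

M(3) = 17/3 kN·m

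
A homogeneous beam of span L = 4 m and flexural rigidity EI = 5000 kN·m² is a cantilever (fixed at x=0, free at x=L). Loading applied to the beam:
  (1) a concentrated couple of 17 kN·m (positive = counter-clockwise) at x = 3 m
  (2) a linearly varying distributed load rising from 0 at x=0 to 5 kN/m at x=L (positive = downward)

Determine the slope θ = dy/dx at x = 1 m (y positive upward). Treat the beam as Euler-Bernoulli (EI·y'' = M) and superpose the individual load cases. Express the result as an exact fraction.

θ(1) = -151/160000 rad

Load 1 — applied couple M₀=17 kN·m at a=3 m (b=L-a=1):
  θ_1 = M₀x/EI  [x≤a] = 17·1/5000 = 17/5000 rad
Load 2 — triangular load w₀=5 kN/m (0→w₀ over full span):
  θ_2 = (w₀Lx²/4-w₀L²x/3-w₀x⁴/(24L))/EI = (5·4·1²/4-5·4²·1/3-5·1⁴/(24·4))/5000 = -139/32000 rad
Superposition: θ = Σ θ_i = -151/160000 rad ≈ -0.000944 rad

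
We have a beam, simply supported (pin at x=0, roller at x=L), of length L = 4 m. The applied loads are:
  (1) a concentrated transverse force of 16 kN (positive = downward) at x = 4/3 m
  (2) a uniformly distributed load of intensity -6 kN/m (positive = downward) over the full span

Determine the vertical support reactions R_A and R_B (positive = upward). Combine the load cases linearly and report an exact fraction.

Load 1 — point force P=16 kN at a=4/3 m (b=L-a=8/3):
  R_A = Pb/L = 16·(8/3)/4 = 32/3 kN
  R_B = Pa/L = 16·(4/3)/4 = 16/3 kN
Load 2 — uniform load w=-6 kN/m over full span:
  R_A = wL/2 = (-6)·4/2 = -12 kN
  R_B = wL/2 = (-6)·4/2 = -12 kN
Superposition: R_A = -4/3 kN, R_B = -20/3 kN

R_A = -4/3 kN, R_B = -20/3 kN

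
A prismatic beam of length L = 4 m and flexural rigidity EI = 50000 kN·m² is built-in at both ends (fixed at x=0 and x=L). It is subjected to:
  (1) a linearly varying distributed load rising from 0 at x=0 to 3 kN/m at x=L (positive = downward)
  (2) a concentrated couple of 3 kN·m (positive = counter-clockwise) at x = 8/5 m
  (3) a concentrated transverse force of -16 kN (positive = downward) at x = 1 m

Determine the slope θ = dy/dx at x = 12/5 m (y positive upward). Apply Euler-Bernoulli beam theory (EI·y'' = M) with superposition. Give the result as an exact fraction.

Load 1 — triangular load w₀=3 kN/m (0→w₀ over full span):
  θ_1 = -w₀(2x(L-x)(L-2x)(x+2L)+x²(L-x)²)/(120LEI) = -3·(2·(12/5)·(4-(12/5))·(4-2·(12/5))·((12/5)+2·4)+(12/5)²·(4-(12/5))²)/(120·4·50000) = 12/1953125 rad
Load 2 — applied couple M₀=3 kN·m at a=8/5 m (b=L-a=12/5):
  θ_2 = (R_Ax²/2 - M_Ax - M₀(x-a))/EI  [x>a] with R_A=27/25, M_A=9/25 = ((27/25)·(12/5)²/2 - (9/25)·(12/5) - 3·((12/5)-(8/5)))/50000 = -6/1953125 rad
Load 3 — point force P=-16 kN at a=1 m (b=L-a=3):
  θ_3 = Pa²(L-x)(2bL-(3b+a)(L-x))/(2L³EI)  [x>a] = (-16)·1²·(4-(12/5))·(2·3·4-(3·3+1)·(4-(12/5)))/(2·4³·50000) = -1/31250 rad
Superposition: θ = Σ θ_i = -113/3906250 rad ≈ -0.000029 rad

θ(12/5) = -113/3906250 rad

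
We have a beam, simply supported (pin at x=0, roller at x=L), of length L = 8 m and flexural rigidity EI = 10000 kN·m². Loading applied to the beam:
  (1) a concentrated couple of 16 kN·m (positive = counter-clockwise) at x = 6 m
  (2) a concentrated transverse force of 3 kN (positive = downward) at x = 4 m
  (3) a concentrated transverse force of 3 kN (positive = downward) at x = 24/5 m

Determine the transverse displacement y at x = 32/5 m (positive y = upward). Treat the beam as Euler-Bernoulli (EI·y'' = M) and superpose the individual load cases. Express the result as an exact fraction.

Load 1 — applied couple M₀=16 kN·m at a=6 m (b=L-a=2):
  y_1 = (M₀x³/(6L)-M₀(x-a)²/2+C₁x)/EI  [x>a] with C₁=M₀(3b²-L²)/(6L)=-52/3 = (16·(32/5)³/(6·8)-16·((32/5)-6)²/2+(-52/3)·(32/5))/10000 = -194/78125 m
Load 2 — point force P=3 kN at a=4 m (b=L-a=4):
  y_2 = -Pa(L-x)(2Lx-a²-x²)/(6LEI)  [x>a] = -3·4·(8-(32/5))·(2·8·(32/5)-4²-(32/5)²)/(6·8·10000) = -142/78125 m
Load 3 — point force P=3 kN at a=24/5 m (b=L-a=16/5):
  y_3 = -Pa(L-x)(2Lx-a²-x²)/(6LEI)  [x>a] = -3·(24/5)·(8-(32/5))·(2·8·(32/5)-(24/5)²-(32/5)²)/(6·8·10000) = -144/78125 m
Superposition: y = Σ y_i = -96/15625 m ≈ -0.006144 m

y(32/5) = -96/15625 m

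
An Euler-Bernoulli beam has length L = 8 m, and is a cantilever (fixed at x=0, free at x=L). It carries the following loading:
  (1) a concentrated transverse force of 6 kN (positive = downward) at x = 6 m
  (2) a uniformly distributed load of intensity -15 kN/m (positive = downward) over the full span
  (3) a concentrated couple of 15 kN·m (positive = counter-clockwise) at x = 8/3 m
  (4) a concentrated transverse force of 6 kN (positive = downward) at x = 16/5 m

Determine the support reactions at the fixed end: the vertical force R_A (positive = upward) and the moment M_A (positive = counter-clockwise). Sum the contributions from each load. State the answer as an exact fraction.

R_A = -108 kN, M_A = -2199/5 kN·m

Load 1 — point force P=6 kN at a=6 m (b=L-a=2):
  R_A = P = 6 kN
  M_A = Pa = 6·6 = 36 kN·m
Load 2 — uniform load w=-15 kN/m over full span:
  R_A = wL = (-15)·8 = -120 kN
  M_A = wL²/2 = (-15)·8²/2 = -480 kN·m
Load 3 — applied couple M₀=15 kN·m at a=8/3 m (b=L-a=16/3):
  R_A = 0 kN
  M_A = -M₀ = -15 kN·m
Load 4 — point force P=6 kN at a=16/5 m (b=L-a=24/5):
  R_A = P = 6 kN
  M_A = Pa = 6·(16/5) = 96/5 kN·m
Superposition: R_A = -108 kN, M_A = -2199/5 kN·m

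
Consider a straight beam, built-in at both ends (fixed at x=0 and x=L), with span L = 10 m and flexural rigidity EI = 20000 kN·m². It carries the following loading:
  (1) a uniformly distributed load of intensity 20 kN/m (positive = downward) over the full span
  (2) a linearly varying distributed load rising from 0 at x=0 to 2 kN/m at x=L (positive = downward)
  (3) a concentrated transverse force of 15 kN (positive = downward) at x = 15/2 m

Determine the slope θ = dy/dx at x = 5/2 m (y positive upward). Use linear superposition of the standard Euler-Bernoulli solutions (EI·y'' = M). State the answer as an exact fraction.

Load 1 — uniform load w=20 kN/m over full span:
  θ_1 = -wx(L-x)(L-2x)/(12EI) = -20·(5/2)·(10-(5/2))·(10-2·(5/2))/(12·20000) = -1/128 rad
Load 2 — triangular load w₀=2 kN/m (0→w₀ over full span):
  θ_2 = -w₀(2x(L-x)(L-2x)(x+2L)+x²(L-x)²)/(120LEI) = -2·(2·(5/2)·(10-(5/2))·(10-2·(5/2))·((5/2)+2·10)+(5/2)²·(10-(5/2))²)/(120·10·20000) = -39/102400 rad
Load 3 — point force P=15 kN at a=15/2 m (b=L-a=5/2):
  θ_3 = -Pb²x(2aL-(3a+b)x)/(2L³EI)  [x≤a] = -15·(5/2)²·(5/2)·(2·(15/2)·10-(3·(15/2)+(5/2))·(5/2))/(2·10³·20000) = -21/40960 rad
Superposition: θ = Σ θ_i = -1783/204800 rad ≈ -0.008706 rad

θ(5/2) = -1783/204800 rad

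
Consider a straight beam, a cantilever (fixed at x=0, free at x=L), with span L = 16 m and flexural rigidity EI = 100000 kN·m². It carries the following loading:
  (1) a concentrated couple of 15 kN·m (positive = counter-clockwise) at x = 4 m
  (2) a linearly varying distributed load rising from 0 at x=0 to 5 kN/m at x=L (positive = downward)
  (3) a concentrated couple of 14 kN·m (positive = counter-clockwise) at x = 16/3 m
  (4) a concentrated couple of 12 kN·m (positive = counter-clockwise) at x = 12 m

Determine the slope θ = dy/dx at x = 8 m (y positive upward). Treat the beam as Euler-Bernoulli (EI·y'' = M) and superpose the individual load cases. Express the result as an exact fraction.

Load 1 — applied couple M₀=15 kN·m at a=4 m (b=L-a=12):
  θ_1 = M₀a/EI  [x>a] = 15·4/100000 = 3/5000 rad
Load 2 — triangular load w₀=5 kN/m (0→w₀ over full span):
  θ_2 = (w₀Lx²/4-w₀L²x/3-w₀x⁴/(24L))/EI = (5·16·8²/4-5·16²·8/3-5·8⁴/(24·16))/100000 = -41/1875 rad
Load 3 — applied couple M₀=14 kN·m at a=16/3 m (b=L-a=32/3):
  θ_3 = M₀a/EI  [x>a] = 14·(16/3)/100000 = 7/9375 rad
Load 4 — applied couple M₀=12 kN·m at a=12 m (b=L-a=4):
  θ_4 = M₀x/EI  [x≤a] = 12·8/100000 = 3/3125 rad
Superposition: θ = Σ θ_i = -489/25000 rad ≈ -0.019560 rad

θ(8) = -489/25000 rad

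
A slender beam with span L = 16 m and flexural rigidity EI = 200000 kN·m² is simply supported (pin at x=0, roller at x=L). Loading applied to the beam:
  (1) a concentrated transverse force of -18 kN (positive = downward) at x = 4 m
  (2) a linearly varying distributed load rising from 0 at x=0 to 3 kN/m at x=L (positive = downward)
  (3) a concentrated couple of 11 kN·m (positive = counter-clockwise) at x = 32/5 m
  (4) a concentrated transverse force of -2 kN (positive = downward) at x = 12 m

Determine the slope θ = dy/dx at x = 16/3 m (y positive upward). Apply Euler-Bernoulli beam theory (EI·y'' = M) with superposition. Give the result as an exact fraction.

Load 1 — point force P=-18 kN at a=4 m (b=L-a=12):
  θ_1 = -Pa(2L²-6Lx+3x²+a²)/(6LEI)  [x>a] = -(-18)·4·(2·16²-6·16·(16/3)+3·(16/3)²+4²)/(6·16·200000) = 19/50000 rad
Load 2 — triangular load w₀=3 kN/m (0→w₀ over full span):
  θ_2 = -w₀(7L⁴-30L²x²+15x⁴)/(360LEI) = -3·(7·16⁴-30·16²·(16/3)²+15·(16/3)⁴)/(360·16·200000) = -832/1265625 rad
Load 3 — applied couple M₀=11 kN·m at a=32/5 m (b=L-a=48/5):
  θ_3 = (M₀x²/(2L)+C₁)/EI  [x≤a] with C₁=M₀(3b²-L²)/(6L)=176/75 = (11·(16/3)²/(2·16)+(176/75))/200000 = 341/5625000 rad
Load 4 — point force P=-2 kN at a=12 m (b=L-a=4):
  θ_4 = -Pb(L²-b²-3x²)/(6LEI)  [x≤a] = -(-2)·4·(16²-4²-3·(16/3)²)/(6·16·200000) = 29/450000 rad
Superposition: θ = Σ θ_i = -7711/50625000 rad ≈ -0.000152 rad

θ(16/3) = -7711/50625000 rad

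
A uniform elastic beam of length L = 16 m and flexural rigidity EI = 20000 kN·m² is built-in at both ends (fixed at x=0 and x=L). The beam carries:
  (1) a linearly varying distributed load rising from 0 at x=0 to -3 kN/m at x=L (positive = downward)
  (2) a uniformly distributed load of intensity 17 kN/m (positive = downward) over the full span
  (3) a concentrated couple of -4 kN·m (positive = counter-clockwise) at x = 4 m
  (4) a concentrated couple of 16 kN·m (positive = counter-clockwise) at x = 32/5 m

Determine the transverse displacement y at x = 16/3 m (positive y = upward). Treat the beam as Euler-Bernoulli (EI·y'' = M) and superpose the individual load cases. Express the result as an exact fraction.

y(16/3) = -133444/1265625 m

Load 1 — triangular load w₀=-3 kN/m (0→w₀ over full span):
  y_1 = -w₀x²(L-x)²(x+2L)/(120LEI) = -(-3)·(16/3)²·(16-(16/3))²·((16/3)+2·16)/(120·16·20000) = 7168/759375 m
Load 2 — uniform load w=17 kN/m over full span:
  y_2 = -wx²(L-x)²/(24EI) = -17·(16/3)²·(16-(16/3))²/(24·20000) = -17408/151875 m
Load 3 — applied couple M₀=-4 kN·m at a=4 m (b=L-a=12):
  y_3 = (R_Ax³/6 - M_Ax²/2 - M₀(x-a)²/2)/EI  [x>a] with R_A=-9/32, M_A=3/4 = ((-9/32)·(16/3)³/6 - (3/4)·(16/3)²/2 - (-4)·((16/3)-4)²/2)/20000 = -4/5625 m
Load 4 — applied couple M₀=16 kN·m at a=32/5 m (b=L-a=48/5):
  y_4 = (R_Ax³/6 - M_Ax²/2)/EI  [x≤a] with R_A=36/25, M_A=48/25 = ((36/25)·(16/3)³/6 - (48/25)·(16/3)²/2)/20000 = 64/140625 m
Superposition: y = Σ y_i = -133444/1265625 m ≈ -0.105437 m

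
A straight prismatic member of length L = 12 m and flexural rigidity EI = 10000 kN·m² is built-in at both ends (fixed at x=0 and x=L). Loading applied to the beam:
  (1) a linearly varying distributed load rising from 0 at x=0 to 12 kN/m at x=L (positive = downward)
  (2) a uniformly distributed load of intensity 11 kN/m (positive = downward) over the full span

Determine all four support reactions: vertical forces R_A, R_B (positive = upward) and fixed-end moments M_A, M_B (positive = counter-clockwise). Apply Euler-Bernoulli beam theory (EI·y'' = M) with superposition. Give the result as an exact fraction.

Load 1 — triangular load w₀=12 kN/m (0→w₀ over full span):
  R_A = 3w₀L/20 = 3·12·12/20 = 108/5 kN
  M_A = w₀L²/30 = 12·12²/30 = 288/5 kN·m
  R_B = 7w₀L/20 = 7·12·12/20 = 252/5 kN
  M_B = -w₀L²/20 = -12·12²/20 = -432/5 kN·m
Load 2 — uniform load w=11 kN/m over full span:
  R_A = wL/2 = 11·12/2 = 66 kN
  M_A = wL²/12 = 11·12²/12 = 132 kN·m
  R_B = wL/2 = 11·12/2 = 66 kN
  M_B = -wL²/12 = -11·12²/12 = -132 kN·m
Superposition: R_A = 438/5 kN, M_A = 948/5 kN·m, R_B = 582/5 kN, M_B = -1092/5 kN·m

R_A = 438/5 kN, M_A = 948/5 kN·m, R_B = 582/5 kN, M_B = -1092/5 kN·m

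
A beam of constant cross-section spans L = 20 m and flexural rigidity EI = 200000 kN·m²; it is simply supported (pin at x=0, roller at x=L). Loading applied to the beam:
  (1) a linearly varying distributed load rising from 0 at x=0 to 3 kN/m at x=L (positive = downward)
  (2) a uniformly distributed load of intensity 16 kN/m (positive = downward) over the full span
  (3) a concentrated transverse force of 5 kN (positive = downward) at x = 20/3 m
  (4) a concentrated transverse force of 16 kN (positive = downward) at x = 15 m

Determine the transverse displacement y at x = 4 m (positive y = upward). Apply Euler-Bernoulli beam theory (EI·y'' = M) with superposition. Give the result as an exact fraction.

y(4) = -5815349/50625000 m

Load 1 — triangular load w₀=3 kN/m (0→w₀ over full span):
  y_1 = -w₀x(7L⁴-10L²x²+3x⁴)/(360LEI) = -3·4·(7·20⁴-10·20²·4²+3·4⁴)/(360·20·200000) = -688/78125 m
Load 2 — uniform load w=16 kN/m over full span:
  y_2 = -wx(L³-2Lx²+x³)/(24EI) = -16·4·(20³-2·20·4²+4³)/(24·200000) = -928/9375 m
Load 3 — point force P=5 kN at a=20/3 m (b=L-a=40/3):
  y_3 = -Pbx(L²-b²-x²)/(6LEI)  [x≤a] = -5·(40/3)·4·(20²-(40/3)²-4²)/(6·20·200000) = -116/50625 m
Load 4 — point force P=16 kN at a=15 m (b=L-a=5):
  y_4 = -Pbx(L²-b²-x²)/(6LEI)  [x≤a] = -16·5·4·(20²-5²-4²)/(6·20·200000) = -359/75000 m
Superposition: y = Σ y_i = -5815349/50625000 m ≈ -0.114871 m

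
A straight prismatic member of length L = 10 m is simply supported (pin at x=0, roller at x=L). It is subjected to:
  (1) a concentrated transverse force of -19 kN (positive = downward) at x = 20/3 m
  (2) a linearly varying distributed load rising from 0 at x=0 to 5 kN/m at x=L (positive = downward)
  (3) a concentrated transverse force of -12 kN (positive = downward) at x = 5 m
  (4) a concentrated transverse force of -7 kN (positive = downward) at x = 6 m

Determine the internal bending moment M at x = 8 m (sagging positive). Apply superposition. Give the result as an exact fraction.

Load 1 — point force P=-19 kN at a=20/3 m (b=L-a=10/3):
  M_1 = Pa(L-x)/L  [x>a] = (-19)·(20/3)·(10-8)/10 = -76/3 kN·m
Load 2 — triangular load w₀=5 kN/m (0→w₀ over full span):
  M_2 = w₀Lx/6 - w₀x³/(6L) = 5·10·8/6 - 5·8³/(6·10) = 24 kN·m
Load 3 — point force P=-12 kN at a=5 m (b=L-a=5):
  M_3 = Pa(L-x)/L  [x>a] = (-12)·5·(10-8)/10 = -12 kN·m
Load 4 — point force P=-7 kN at a=6 m (b=L-a=4):
  M_4 = Pa(L-x)/L  [x>a] = (-7)·6·(10-8)/10 = -42/5 kN·m
Superposition: M = Σ M_i = -326/15 kN·m ≈ -21.733333 kN·m

M(8) = -326/15 kN·m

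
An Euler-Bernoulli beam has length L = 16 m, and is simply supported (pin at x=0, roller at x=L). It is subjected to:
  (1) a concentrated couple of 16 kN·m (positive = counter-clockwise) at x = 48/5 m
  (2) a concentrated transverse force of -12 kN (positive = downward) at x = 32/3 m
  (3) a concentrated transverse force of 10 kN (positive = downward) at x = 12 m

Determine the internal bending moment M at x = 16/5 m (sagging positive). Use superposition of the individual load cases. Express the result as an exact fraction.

Load 1 — applied couple M₀=16 kN·m at a=48/5 m (b=L-a=32/5):
  M_1 = M₀x/L  [x≤a] = 16·(16/5)/16 = 16/5 kN·m
Load 2 — point force P=-12 kN at a=32/3 m (b=L-a=16/3):
  M_2 = Pbx/L  [x≤a] = (-12)·(16/3)·(16/5)/16 = -64/5 kN·m
Load 3 — point force P=10 kN at a=12 m (b=L-a=4):
  M_3 = Pbx/L  [x≤a] = 10·4·(16/5)/16 = 8 kN·m
Superposition: M = Σ M_i = -8/5 kN·m ≈ -1.600000 kN·m

M(16/5) = -8/5 kN·m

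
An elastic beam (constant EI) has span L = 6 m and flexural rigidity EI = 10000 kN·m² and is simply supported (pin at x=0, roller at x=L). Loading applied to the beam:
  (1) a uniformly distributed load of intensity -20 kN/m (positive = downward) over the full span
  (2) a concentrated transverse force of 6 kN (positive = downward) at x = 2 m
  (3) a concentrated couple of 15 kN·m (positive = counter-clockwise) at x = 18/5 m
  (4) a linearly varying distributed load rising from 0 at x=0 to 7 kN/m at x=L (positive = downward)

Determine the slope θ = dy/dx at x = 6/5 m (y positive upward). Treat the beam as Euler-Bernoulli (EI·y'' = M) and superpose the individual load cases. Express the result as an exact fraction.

Load 1 — uniform load w=-20 kN/m over full span:
  θ_1 = -w(L³-6Lx²+4x³)/(24EI) = -(-20)·(6³-6·6·(6/5)²+4·(6/5)³)/(24·10000) = 891/62500 rad
Load 2 — point force P=6 kN at a=2 m (b=L-a=4):
  θ_2 = -Pb(L²-b²-3x²)/(6LEI)  [x≤a] = -6·4·(6²-4²-3·(6/5)²)/(6·6·10000) = -49/46875 rad
Load 3 — applied couple M₀=15 kN·m at a=18/5 m (b=L-a=12/5):
  θ_3 = (M₀x²/(2L)+C₁)/EI  [x≤a] with C₁=M₀(3b²-L²)/(6L)=-39/5 = (15·(6/5)²/(2·6)+(-39/5))/10000 = -3/5000 rad
Load 4 — triangular load w₀=7 kN/m (0→w₀ over full span):
  θ_4 = -w₀(7L⁴-30L²x²+15x⁴)/(360LEI) = -7·(7·6⁴-30·6²·(6/5)²+15·(6/5)⁴)/(360·6·10000) = -1911/781250 rad
Superposition: θ = Σ θ_i = 95293/9375000 rad ≈ 0.010165 rad

θ(6/5) = 95293/9375000 rad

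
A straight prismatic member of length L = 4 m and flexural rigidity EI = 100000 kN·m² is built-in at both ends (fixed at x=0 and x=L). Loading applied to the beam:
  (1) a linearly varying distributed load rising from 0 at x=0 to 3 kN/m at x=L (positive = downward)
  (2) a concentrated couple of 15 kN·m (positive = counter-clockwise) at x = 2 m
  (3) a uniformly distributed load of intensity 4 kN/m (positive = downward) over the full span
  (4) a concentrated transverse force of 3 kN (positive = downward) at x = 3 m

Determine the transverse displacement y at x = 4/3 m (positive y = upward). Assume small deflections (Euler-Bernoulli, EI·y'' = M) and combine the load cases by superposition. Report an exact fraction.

y(4/3) = -1153/27000000 m

Load 1 — triangular load w₀=3 kN/m (0→w₀ over full span):
  y_1 = -w₀x²(L-x)²(x+2L)/(120LEI) = -3·(4/3)²·(4-(4/3))²·((4/3)+2·4)/(120·4·100000) = -28/3796875 m
Load 2 — applied couple M₀=15 kN·m at a=2 m (b=L-a=2):
  y_2 = (R_Ax³/6 - M_Ax²/2)/EI  [x≤a] with R_A=45/8, M_A=15/4 = ((45/8)·(4/3)³/6 - (15/4)·(4/3)²/2)/100000 = -1/90000 m
Load 3 — uniform load w=4 kN/m over full span:
  y_3 = -wx²(L-x)²/(24EI) = -4·(4/3)²·(4-(4/3))²/(24·100000) = -16/759375 m
Load 4 — point force P=3 kN at a=3 m (b=L-a=1):
  y_4 = -Pb²x²(3aL-(3a+b)x)/(6L³EI)  [x≤a] = -3·1²·(4/3)²·(3·3·4-(3·3+1)·(4/3))/(6·4³·100000) = -17/5400000 m
Superposition: y = Σ y_i = -1153/27000000 m ≈ -0.000043 m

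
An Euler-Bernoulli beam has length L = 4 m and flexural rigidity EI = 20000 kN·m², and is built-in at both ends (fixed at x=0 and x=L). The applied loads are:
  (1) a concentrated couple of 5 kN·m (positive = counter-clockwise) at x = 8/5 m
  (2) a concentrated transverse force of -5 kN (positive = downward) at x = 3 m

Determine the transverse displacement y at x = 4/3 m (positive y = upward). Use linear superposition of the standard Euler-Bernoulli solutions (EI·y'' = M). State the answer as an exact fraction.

Load 1 — applied couple M₀=5 kN·m at a=8/5 m (b=L-a=12/5):
  y_1 = (R_Ax³/6 - M_Ax²/2)/EI  [x≤a] with R_A=9/5, M_A=3/5 = ((9/5)·(4/3)³/6 - (3/5)·(4/3)²/2)/20000 = 1/112500 m
Load 2 — point force P=-5 kN at a=3 m (b=L-a=1):
  y_2 = -Pb²x²(3aL-(3a+b)x)/(6L³EI)  [x≤a] = -(-5)·1²·(4/3)²·(3·3·4-(3·3+1)·(4/3))/(6·4³·20000) = 17/648000 m
Superposition: y = Σ y_i = 569/16200000 m ≈ 0.000035 m

y(4/3) = 569/16200000 m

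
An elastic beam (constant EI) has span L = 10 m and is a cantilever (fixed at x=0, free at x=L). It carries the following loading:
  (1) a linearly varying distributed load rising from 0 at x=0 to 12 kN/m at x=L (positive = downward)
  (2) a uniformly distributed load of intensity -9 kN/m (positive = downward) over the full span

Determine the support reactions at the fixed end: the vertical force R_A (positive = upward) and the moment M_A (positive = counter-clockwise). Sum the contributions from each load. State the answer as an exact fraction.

R_A = -30 kN, M_A = -50 kN·m

Load 1 — triangular load w₀=12 kN/m (0→w₀ over full span):
  R_A = w₀L/2 = 12·10/2 = 60 kN
  M_A = w₀L²/3 = 12·10²/3 = 400 kN·m
Load 2 — uniform load w=-9 kN/m over full span:
  R_A = wL = (-9)·10 = -90 kN
  M_A = wL²/2 = (-9)·10²/2 = -450 kN·m
Superposition: R_A = -30 kN, M_A = -50 kN·m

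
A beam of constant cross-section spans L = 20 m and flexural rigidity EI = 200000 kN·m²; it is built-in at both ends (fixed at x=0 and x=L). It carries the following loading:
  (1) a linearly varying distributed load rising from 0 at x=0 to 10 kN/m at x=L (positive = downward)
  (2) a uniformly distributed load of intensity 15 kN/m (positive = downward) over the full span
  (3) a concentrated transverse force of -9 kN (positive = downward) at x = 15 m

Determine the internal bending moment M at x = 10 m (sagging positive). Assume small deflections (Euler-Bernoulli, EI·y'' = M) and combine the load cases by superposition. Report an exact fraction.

M(10) = 7865/24 kN·m

Load 1 — triangular load w₀=10 kN/m (0→w₀ over full span):
  M_1 = 3w₀Lx/20 - w₀L²/30 - w₀x³/(6L) = 3·10·20·10/20 - 10·20²/30 - 10·10³/(6·20) = 250/3 kN·m
Load 2 — uniform load w=15 kN/m over full span:
  M_2 = wLx/2 - wL²/12 - wx²/2 = 15·20·10/2 - 15·20²/12 - 15·10²/2 = 250 kN·m
Load 3 — point force P=-9 kN at a=15 m (b=L-a=5):
  M_3 = Pb²(3a+b)x/L³ - Pab²/L²  [x≤a] = (-9)·5²·(3·15+5)·10/20³ - (-9)·15·5²/20² = -45/8 kN·m
Superposition: M = Σ M_i = 7865/24 kN·m ≈ 327.708333 kN·m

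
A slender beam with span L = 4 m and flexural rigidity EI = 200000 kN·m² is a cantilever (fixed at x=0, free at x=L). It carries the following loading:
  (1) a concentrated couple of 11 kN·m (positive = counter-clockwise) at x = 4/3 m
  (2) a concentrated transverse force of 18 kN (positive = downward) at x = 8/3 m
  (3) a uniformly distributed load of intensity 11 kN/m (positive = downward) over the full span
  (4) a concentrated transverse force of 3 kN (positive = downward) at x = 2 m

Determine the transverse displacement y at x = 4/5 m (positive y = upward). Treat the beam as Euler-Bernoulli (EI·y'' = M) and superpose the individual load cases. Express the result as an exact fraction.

Load 1 — applied couple M₀=11 kN·m at a=4/3 m (b=L-a=8/3):
  y_1 = M₀x²/(2EI)  [x≤a] = 11·(4/5)²/(2·200000) = 11/625000 m
Load 2 — point force P=18 kN at a=8/3 m (b=L-a=4/3):
  y_2 = -Px²(3a-x)/(6EI)  [x≤a] = -18·(4/5)²·(3·(8/3)-(4/5))/(6·200000) = -27/390625 m
Load 3 — uniform load w=11 kN/m over full span:
  y_3 = -wx²(x²-4Lx+6L²)/(24EI) = -11·(4/5)²·((4/5)²-4·4·(4/5)+6·4²)/(24·200000) = -1441/11718750 m
Load 4 — point force P=3 kN at a=2 m (b=L-a=2):
  y_4 = -Px²(3a-x)/(6EI)  [x≤a] = -3·(4/5)²·(3·2-(4/5))/(6·200000) = -13/1562500 m
Superposition: y = Σ y_i = -8569/46875000 m ≈ -0.000183 m

y(4/5) = -8569/46875000 m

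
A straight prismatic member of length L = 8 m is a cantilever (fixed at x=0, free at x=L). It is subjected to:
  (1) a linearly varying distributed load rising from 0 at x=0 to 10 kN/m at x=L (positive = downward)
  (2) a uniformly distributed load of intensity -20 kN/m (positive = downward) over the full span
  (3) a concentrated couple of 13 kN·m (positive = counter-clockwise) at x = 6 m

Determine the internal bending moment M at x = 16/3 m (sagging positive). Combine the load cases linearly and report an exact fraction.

Load 1 — triangular load w₀=10 kN/m (0→w₀ over full span):
  M_1 = w₀Lx/2 - w₀L²/3 - w₀x³/(6L) = 10·8·(16/3)/2 - 10·8²/3 - 10·(16/3)³/(6·8) = -2560/81 kN·m
Load 2 — uniform load w=-20 kN/m over full span:
  M_2 = -w(L-x)²/2 = -(-20)·(8-(16/3))²/2 = 640/9 kN·m
Load 3 — applied couple M₀=13 kN·m at a=6 m (b=L-a=2):
  M_3 = M₀  [x≤a] = 13 = 13 kN·m
Superposition: M = Σ M_i = 4253/81 kN·m ≈ 52.506173 kN·m

M(16/3) = 4253/81 kN·m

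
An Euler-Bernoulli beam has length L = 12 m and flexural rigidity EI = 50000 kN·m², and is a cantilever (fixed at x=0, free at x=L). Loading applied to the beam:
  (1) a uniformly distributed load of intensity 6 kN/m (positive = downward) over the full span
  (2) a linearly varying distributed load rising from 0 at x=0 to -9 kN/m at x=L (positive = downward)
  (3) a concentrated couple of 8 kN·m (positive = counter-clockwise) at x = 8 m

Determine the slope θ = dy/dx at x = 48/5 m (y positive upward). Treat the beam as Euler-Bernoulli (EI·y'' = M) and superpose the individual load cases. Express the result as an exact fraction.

θ(48/5) = 10708/1953125 rad

Load 1 — uniform load w=6 kN/m over full span:
  θ_1 = -wx(x²-3Lx+3L²)/(6EI) = -6·(48/5)·((48/5)²-3·12·(48/5)+3·12²)/(6·50000) = -13392/390625 rad
Load 2 — triangular load w₀=-9 kN/m (0→w₀ over full span):
  θ_2 = (w₀Lx²/4-w₀L²x/3-w₀x⁴/(24L))/EI = ((-9)·12·(48/5)²/4-(-9)·12²·(48/5)/3-(-9)·(48/5)⁴/(24·12))/50000 = 75168/1953125 rad
Load 3 — applied couple M₀=8 kN·m at a=8 m (b=L-a=4):
  θ_3 = M₀a/EI  [x>a] = 8·8/50000 = 4/3125 rad
Superposition: θ = Σ θ_i = 10708/1953125 rad ≈ 0.005482 rad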